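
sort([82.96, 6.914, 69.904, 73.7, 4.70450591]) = [4.70450591, 6.914, 69.904, 73.7, 82.96]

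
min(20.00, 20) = 20.00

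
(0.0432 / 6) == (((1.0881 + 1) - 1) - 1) False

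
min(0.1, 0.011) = 0.011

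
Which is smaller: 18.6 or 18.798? 18.6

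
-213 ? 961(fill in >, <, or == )<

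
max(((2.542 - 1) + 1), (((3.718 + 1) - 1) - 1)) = 2.718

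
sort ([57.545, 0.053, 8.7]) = [0.053, 8.7, 57.545]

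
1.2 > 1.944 False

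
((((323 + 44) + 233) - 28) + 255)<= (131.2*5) False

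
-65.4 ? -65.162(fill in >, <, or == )<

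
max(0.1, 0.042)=0.1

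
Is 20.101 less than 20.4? Yes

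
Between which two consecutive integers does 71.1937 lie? 71 and 72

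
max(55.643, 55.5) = 55.643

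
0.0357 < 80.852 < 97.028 True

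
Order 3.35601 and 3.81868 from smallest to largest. 3.35601, 3.81868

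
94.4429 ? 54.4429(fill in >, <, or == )>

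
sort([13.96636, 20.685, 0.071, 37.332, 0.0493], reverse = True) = [37.332, 20.685, 13.96636, 0.071, 0.0493]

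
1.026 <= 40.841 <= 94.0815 True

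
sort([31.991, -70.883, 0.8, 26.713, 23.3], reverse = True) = [31.991, 26.713, 23.3, 0.8, -70.883]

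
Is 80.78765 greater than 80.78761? Yes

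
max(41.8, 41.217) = 41.8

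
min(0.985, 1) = 0.985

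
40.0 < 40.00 False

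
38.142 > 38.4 False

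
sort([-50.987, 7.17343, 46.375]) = [-50.987, 7.17343, 46.375]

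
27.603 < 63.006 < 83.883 True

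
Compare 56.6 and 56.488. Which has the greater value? 56.6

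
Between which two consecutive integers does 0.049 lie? 0 and 1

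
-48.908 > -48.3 False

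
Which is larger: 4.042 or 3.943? 4.042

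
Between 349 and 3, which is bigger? 349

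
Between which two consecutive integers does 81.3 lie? 81 and 82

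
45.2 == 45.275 False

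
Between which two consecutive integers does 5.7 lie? 5 and 6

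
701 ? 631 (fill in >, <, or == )>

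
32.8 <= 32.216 False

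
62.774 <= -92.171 False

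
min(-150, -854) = -854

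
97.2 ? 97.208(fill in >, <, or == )<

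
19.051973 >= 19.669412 False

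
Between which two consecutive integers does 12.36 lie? 12 and 13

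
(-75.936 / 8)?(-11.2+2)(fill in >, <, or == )<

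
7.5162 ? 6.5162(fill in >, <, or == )>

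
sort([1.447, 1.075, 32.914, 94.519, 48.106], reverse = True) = [94.519, 48.106, 32.914, 1.447, 1.075]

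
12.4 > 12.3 True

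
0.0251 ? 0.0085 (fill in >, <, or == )>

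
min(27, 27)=27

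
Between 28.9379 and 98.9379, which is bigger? 98.9379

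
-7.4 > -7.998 True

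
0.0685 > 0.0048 True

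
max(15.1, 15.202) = 15.202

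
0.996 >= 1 False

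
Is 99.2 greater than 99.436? No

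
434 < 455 True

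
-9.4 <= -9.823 False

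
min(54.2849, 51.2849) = 51.2849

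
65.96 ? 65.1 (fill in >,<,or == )>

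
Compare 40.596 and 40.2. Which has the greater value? 40.596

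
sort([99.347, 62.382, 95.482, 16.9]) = [16.9, 62.382, 95.482, 99.347]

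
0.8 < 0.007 False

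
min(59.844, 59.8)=59.8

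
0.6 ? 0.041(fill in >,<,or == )>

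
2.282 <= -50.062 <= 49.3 False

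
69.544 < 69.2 False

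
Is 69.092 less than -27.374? No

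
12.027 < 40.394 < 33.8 False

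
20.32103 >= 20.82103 False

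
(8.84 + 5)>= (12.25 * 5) False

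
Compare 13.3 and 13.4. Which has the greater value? 13.4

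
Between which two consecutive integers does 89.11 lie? 89 and 90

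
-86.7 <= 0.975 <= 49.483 True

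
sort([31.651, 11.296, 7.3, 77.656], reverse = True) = [77.656, 31.651, 11.296, 7.3]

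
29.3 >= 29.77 False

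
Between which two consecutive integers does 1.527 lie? 1 and 2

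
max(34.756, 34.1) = 34.756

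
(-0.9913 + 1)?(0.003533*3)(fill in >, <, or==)<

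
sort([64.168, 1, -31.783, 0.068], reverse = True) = [64.168, 1, 0.068, -31.783]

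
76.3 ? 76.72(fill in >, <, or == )<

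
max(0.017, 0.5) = 0.5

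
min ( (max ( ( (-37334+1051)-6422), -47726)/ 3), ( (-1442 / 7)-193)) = -14235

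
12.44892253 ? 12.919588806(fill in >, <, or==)<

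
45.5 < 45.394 False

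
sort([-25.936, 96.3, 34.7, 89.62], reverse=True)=[96.3, 89.62, 34.7, -25.936]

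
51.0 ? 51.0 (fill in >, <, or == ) ==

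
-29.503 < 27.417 True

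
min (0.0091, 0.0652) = 0.0091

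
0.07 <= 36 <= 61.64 True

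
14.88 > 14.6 True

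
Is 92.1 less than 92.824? Yes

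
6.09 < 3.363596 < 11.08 False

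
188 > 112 True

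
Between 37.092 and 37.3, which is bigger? 37.3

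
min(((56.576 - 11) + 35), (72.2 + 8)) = 80.2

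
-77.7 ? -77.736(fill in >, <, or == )>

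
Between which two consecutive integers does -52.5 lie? -53 and -52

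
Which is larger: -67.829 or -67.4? -67.4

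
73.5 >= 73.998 False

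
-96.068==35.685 False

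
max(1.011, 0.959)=1.011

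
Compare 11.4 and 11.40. They are equal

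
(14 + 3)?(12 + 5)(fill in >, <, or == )==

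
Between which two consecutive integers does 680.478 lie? 680 and 681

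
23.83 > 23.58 True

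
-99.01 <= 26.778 True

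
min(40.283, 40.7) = 40.283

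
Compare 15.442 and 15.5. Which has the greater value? 15.5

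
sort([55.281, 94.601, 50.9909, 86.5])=[50.9909, 55.281, 86.5, 94.601]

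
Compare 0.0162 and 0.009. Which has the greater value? 0.0162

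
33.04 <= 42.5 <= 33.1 False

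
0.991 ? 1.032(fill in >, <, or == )<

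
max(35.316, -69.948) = 35.316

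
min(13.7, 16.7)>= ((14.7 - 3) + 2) True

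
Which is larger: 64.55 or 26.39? 64.55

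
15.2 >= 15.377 False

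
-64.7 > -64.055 False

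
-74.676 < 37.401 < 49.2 True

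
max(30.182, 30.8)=30.8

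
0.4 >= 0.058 True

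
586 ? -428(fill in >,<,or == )>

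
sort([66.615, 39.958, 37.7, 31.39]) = [31.39, 37.7, 39.958, 66.615]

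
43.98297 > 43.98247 True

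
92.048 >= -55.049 True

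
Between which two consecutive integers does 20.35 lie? 20 and 21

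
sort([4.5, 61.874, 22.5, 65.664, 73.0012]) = [4.5, 22.5, 61.874, 65.664, 73.0012]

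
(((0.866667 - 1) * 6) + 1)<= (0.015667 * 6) False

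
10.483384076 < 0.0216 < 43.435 False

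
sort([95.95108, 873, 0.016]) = [0.016, 95.95108, 873]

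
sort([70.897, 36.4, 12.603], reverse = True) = [70.897, 36.4, 12.603]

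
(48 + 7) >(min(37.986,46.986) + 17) True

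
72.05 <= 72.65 True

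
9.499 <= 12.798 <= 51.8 True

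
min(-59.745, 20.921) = -59.745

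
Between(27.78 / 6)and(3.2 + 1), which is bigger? (27.78 / 6)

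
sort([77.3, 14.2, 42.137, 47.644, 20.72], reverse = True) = [77.3, 47.644, 42.137, 20.72, 14.2]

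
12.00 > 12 False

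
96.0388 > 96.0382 True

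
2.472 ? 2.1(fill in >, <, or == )>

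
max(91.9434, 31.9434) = 91.9434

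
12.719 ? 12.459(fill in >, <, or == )>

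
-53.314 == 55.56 False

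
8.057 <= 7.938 False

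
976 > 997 False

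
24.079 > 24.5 False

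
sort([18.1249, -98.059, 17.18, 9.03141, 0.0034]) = [-98.059, 0.0034, 9.03141, 17.18, 18.1249]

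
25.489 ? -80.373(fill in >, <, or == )>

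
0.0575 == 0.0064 False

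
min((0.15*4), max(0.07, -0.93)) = 0.07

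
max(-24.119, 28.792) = 28.792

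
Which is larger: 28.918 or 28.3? 28.918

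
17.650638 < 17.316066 False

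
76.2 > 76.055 True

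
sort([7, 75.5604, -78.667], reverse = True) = [75.5604, 7, -78.667]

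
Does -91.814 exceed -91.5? No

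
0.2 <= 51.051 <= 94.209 True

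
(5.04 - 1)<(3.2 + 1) True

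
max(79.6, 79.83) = 79.83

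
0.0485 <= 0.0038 False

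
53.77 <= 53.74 False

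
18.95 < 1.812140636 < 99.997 False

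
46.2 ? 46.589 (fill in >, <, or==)<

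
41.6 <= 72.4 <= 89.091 True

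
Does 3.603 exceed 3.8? No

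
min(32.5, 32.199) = 32.199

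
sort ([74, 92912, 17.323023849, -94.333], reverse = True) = [92912, 74, 17.323023849, -94.333]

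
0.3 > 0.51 False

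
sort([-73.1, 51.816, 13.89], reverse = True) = [51.816, 13.89, -73.1]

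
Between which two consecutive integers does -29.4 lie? -30 and -29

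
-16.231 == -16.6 False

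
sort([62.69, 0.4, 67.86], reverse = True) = [67.86, 62.69, 0.4]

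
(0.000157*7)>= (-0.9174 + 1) False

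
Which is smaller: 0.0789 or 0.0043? 0.0043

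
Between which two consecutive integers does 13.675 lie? 13 and 14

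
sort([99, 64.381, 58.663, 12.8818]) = [12.8818, 58.663, 64.381, 99]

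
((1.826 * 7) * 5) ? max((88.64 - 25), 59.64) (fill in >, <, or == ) >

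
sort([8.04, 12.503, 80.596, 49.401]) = [8.04, 12.503, 49.401, 80.596]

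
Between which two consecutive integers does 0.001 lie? 0 and 1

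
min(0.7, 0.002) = 0.002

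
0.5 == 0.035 False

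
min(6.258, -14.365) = -14.365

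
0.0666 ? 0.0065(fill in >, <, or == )>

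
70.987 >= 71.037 False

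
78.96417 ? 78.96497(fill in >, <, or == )<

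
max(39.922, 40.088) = 40.088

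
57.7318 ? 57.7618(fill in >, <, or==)<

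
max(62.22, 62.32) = 62.32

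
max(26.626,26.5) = 26.626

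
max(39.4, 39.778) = 39.778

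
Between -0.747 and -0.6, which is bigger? -0.6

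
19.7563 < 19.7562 False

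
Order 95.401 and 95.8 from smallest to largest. 95.401, 95.8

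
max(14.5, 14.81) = 14.81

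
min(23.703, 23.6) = 23.6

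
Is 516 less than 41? No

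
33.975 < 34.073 True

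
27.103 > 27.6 False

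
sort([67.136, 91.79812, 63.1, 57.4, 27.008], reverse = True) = [91.79812, 67.136, 63.1, 57.4, 27.008]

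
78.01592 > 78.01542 True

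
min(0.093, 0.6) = 0.093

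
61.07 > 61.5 False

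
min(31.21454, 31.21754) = 31.21454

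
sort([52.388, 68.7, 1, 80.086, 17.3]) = [1, 17.3, 52.388, 68.7, 80.086]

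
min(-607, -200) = -607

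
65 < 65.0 False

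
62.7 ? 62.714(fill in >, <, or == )<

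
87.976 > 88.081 False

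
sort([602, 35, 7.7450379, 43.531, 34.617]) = [7.7450379, 34.617, 35, 43.531, 602]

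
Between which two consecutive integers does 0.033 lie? 0 and 1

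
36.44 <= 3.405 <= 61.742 False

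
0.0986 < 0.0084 False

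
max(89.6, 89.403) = 89.6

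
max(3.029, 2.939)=3.029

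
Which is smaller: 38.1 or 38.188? 38.1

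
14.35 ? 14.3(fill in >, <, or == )>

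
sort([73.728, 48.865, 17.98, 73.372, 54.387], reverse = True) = [73.728, 73.372, 54.387, 48.865, 17.98]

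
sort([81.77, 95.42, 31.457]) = [31.457, 81.77, 95.42]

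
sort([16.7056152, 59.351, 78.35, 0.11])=[0.11, 16.7056152, 59.351, 78.35]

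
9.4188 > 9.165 True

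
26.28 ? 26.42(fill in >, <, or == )<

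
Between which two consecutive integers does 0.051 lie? 0 and 1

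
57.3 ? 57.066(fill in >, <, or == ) >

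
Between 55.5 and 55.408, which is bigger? 55.5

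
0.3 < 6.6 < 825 True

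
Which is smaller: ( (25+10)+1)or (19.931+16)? (19.931+16)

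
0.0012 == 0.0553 False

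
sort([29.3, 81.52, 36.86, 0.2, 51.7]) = [0.2, 29.3, 36.86, 51.7, 81.52]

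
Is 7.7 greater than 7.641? Yes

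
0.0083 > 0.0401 False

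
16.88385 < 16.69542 False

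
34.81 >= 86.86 False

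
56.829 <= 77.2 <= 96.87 True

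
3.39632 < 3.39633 True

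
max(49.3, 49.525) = 49.525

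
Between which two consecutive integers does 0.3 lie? 0 and 1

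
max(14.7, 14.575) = 14.7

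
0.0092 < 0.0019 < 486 False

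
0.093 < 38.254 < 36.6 False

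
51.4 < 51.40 False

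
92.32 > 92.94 False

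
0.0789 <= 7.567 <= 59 True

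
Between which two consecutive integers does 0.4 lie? 0 and 1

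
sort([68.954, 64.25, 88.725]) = [64.25, 68.954, 88.725]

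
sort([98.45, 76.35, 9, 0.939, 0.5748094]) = [0.5748094, 0.939, 9, 76.35, 98.45]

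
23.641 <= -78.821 False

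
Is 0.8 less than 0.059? No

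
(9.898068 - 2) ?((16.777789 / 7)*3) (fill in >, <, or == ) >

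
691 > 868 False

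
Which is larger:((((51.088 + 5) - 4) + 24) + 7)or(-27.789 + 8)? ((((51.088 + 5) - 4) + 24) + 7)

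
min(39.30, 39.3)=39.30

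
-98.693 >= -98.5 False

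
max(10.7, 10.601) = 10.7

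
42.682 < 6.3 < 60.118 False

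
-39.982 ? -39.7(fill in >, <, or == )<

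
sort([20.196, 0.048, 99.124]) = [0.048, 20.196, 99.124]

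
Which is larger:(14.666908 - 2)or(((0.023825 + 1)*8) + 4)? (14.666908 - 2)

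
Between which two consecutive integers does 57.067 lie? 57 and 58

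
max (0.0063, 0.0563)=0.0563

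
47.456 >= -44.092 True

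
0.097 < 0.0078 False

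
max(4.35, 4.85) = 4.85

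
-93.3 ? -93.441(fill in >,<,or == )>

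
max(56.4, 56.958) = 56.958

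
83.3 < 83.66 True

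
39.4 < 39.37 False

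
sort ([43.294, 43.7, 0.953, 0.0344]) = [0.0344, 0.953, 43.294, 43.7]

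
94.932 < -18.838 False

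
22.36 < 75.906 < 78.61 True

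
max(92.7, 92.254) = 92.7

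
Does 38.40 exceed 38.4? No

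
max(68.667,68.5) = 68.667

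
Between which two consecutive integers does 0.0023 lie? 0 and 1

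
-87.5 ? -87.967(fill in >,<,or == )>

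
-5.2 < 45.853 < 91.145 True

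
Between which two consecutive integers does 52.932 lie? 52 and 53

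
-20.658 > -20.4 False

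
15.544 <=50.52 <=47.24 False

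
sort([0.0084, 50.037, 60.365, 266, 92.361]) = [0.0084, 50.037, 60.365, 92.361, 266]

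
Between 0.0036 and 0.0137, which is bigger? 0.0137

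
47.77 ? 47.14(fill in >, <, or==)>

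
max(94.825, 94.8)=94.825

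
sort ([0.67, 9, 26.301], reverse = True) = [26.301, 9, 0.67]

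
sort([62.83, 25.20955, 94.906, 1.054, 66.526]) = [1.054, 25.20955, 62.83, 66.526, 94.906]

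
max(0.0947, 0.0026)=0.0947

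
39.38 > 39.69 False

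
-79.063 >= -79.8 True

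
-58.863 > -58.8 False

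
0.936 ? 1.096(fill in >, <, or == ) <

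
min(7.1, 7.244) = 7.1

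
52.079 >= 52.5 False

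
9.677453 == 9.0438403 False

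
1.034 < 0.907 False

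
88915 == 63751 False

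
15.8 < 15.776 False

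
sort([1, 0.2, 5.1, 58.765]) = [0.2, 1, 5.1, 58.765]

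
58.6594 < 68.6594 True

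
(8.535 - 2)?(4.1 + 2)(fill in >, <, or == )>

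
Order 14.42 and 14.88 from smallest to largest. 14.42, 14.88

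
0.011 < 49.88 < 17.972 False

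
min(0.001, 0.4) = 0.001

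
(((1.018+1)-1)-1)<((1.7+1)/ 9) True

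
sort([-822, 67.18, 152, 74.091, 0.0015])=[-822, 0.0015, 67.18, 74.091, 152]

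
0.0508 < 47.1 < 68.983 True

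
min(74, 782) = 74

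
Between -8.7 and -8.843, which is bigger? -8.7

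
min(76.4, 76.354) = 76.354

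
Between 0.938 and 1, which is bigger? 1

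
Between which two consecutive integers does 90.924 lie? 90 and 91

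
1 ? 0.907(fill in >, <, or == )>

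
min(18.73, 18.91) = 18.73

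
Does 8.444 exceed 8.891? No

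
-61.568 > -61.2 False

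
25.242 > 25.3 False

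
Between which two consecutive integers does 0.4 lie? 0 and 1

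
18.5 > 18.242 True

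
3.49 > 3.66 False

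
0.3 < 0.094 False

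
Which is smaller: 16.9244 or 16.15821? 16.15821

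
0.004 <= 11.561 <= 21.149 True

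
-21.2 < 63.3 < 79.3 True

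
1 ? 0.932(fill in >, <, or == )>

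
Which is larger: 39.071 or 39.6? 39.6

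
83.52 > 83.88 False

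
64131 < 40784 False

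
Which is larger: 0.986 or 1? 1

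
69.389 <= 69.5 True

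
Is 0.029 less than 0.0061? No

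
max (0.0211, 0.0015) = 0.0211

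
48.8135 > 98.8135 False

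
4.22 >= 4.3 False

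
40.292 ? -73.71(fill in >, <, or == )>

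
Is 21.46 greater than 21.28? Yes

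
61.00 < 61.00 False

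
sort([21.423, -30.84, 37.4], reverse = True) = [37.4, 21.423, -30.84]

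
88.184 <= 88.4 True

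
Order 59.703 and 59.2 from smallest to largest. 59.2, 59.703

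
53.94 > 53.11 True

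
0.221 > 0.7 False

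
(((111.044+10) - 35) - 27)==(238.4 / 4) False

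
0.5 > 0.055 True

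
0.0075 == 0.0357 False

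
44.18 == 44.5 False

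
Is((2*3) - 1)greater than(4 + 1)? No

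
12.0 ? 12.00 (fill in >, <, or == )==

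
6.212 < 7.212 True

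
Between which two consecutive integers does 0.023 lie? 0 and 1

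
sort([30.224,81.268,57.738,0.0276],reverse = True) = [81.268,57.738,30.224,0.0276]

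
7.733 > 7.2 True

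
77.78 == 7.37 False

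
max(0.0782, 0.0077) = 0.0782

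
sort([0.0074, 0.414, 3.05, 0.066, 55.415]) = [0.0074, 0.066, 0.414, 3.05, 55.415]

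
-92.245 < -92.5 False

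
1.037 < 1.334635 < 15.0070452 True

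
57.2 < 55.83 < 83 False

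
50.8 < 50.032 False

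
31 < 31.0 False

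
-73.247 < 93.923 True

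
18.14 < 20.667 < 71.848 True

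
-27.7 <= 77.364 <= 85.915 True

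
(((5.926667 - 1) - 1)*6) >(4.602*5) True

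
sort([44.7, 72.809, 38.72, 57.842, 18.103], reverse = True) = [72.809, 57.842, 44.7, 38.72, 18.103]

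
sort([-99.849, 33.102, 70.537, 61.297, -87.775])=[-99.849, -87.775, 33.102, 61.297, 70.537]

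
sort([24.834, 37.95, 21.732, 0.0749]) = [0.0749, 21.732, 24.834, 37.95]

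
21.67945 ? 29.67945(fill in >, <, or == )<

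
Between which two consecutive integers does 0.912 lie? 0 and 1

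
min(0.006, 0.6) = 0.006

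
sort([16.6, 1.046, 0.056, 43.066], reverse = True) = [43.066, 16.6, 1.046, 0.056]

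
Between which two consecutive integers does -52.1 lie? -53 and -52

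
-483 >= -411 False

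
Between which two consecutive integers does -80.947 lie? -81 and -80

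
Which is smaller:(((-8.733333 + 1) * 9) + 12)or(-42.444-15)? (((-8.733333 + 1) * 9) + 12)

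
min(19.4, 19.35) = 19.35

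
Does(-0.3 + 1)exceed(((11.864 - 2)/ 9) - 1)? Yes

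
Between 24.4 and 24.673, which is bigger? 24.673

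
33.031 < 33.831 True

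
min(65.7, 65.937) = 65.7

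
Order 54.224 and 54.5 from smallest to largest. 54.224, 54.5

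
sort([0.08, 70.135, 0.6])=[0.08, 0.6, 70.135]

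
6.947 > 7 False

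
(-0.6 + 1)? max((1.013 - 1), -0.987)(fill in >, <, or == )>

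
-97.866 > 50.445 False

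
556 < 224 False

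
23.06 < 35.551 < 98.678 True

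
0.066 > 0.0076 True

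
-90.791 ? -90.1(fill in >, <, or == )<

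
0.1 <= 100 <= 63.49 False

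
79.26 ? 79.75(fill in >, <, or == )<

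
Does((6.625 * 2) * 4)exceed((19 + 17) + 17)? No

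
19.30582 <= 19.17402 False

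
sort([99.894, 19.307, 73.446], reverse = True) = [99.894, 73.446, 19.307]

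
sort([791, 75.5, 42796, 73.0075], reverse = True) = [42796, 791, 75.5, 73.0075]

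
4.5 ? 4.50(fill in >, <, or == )==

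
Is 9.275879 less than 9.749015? Yes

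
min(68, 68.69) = 68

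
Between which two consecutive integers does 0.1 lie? 0 and 1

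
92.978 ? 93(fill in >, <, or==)<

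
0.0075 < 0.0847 True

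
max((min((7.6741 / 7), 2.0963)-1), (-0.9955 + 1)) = 0.0963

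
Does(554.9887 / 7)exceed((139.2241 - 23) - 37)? Yes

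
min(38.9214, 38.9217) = 38.9214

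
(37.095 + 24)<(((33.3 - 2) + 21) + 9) True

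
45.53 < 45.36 False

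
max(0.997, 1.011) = 1.011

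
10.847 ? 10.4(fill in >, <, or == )>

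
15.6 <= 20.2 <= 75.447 True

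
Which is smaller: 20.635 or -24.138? -24.138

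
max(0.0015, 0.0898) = 0.0898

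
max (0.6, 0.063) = 0.6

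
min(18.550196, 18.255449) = 18.255449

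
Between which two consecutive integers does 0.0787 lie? 0 and 1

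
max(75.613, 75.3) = 75.613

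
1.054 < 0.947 False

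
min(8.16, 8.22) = 8.16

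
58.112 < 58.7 True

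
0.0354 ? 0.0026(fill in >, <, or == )>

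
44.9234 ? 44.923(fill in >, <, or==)>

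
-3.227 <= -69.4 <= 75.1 False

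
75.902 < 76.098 True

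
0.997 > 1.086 False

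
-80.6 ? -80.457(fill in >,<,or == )<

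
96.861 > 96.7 True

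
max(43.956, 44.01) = 44.01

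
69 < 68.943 False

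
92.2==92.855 False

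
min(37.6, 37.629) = 37.6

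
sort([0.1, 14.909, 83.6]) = [0.1, 14.909, 83.6]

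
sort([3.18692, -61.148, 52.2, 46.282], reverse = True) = [52.2, 46.282, 3.18692, -61.148]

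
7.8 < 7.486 False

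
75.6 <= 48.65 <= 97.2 False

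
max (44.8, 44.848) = 44.848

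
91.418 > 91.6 False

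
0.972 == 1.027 False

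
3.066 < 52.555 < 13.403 False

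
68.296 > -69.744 True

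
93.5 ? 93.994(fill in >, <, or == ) <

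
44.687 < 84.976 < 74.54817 False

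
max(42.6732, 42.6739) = 42.6739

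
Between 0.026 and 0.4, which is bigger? 0.4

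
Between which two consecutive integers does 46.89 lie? 46 and 47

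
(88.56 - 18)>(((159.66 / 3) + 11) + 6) True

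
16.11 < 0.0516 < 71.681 False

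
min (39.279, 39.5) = 39.279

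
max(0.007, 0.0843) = 0.0843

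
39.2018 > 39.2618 False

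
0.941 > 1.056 False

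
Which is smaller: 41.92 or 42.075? 41.92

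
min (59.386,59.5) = 59.386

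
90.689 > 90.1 True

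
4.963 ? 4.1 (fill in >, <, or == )>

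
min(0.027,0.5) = 0.027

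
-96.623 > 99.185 False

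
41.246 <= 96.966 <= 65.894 False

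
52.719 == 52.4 False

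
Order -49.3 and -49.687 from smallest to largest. -49.687, -49.3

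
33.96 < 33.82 False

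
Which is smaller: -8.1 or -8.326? -8.326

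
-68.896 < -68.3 True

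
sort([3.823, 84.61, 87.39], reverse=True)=[87.39, 84.61, 3.823]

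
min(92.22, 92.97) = 92.22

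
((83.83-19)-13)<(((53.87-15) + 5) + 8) True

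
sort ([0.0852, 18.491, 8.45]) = [0.0852, 8.45, 18.491]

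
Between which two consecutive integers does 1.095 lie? 1 and 2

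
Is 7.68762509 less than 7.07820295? No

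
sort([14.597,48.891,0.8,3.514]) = [0.8,3.514,14.597,48.891]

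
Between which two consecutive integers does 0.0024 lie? 0 and 1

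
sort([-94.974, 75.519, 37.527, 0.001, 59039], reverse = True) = [59039, 75.519, 37.527, 0.001, -94.974]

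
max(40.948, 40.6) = 40.948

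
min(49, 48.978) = 48.978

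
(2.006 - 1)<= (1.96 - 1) False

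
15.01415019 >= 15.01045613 True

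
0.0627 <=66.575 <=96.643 True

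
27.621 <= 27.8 True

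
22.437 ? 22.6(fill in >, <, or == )<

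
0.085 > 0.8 False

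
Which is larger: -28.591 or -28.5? -28.5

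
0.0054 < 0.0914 True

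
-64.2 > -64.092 False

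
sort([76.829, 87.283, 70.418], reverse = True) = [87.283, 76.829, 70.418]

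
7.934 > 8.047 False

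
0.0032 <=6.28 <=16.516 True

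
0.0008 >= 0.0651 False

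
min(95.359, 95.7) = 95.359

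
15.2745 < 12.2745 False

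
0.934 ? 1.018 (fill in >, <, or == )<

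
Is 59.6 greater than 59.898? No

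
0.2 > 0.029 True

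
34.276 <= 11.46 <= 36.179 False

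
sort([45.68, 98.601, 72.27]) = [45.68, 72.27, 98.601]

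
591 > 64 True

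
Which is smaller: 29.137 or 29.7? 29.137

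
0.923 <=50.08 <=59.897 True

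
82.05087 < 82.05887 True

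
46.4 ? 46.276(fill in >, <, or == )>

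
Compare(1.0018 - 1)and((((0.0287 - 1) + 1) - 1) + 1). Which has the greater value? ((((0.0287 - 1) + 1) - 1) + 1)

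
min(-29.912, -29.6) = -29.912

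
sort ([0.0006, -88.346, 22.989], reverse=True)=[22.989, 0.0006, -88.346]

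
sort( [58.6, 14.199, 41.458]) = [14.199, 41.458, 58.6]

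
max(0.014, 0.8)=0.8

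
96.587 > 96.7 False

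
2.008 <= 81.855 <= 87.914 True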